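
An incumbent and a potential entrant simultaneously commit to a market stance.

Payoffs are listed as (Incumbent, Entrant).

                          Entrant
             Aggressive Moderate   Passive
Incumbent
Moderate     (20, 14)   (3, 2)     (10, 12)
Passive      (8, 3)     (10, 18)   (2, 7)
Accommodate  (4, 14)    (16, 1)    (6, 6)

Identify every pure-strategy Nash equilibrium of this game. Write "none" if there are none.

(Moderate, Aggressive)

Incumbent against Aggressive: payoffs 20, 8, 4 → best response Moderate.
Incumbent against Moderate: payoffs 3, 10, 16 → best response Accommodate.
Incumbent against Passive: payoffs 10, 2, 6 → best response Moderate.
Entrant against Moderate: payoffs 14, 2, 12 → best response Aggressive.
Entrant against Passive: payoffs 3, 18, 7 → best response Moderate.
Entrant against Accommodate: payoffs 14, 1, 6 → best response Aggressive.
Mutual best responses: (Moderate, Aggressive).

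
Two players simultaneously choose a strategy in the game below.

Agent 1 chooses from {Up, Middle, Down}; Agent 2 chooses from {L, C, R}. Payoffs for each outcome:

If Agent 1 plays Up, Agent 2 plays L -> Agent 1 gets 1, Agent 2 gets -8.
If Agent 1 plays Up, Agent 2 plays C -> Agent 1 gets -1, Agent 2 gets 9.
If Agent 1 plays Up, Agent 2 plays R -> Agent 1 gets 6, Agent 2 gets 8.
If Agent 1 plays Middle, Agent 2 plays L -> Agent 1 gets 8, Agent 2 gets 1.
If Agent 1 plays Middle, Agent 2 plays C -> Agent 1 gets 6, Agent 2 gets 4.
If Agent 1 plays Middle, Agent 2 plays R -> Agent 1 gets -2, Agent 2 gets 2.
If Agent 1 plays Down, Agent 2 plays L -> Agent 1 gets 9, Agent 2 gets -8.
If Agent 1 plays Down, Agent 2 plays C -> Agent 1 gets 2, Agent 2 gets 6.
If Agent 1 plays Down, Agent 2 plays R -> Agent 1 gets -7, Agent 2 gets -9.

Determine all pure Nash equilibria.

Pure NE: (Middle, C)

(Up, L): Agent 1 can switch to Middle (1 → 8). Not NE.
(Up, C): Agent 1 can switch to Middle (-1 → 6). Not NE.
(Up, R): Agent 2 can switch to C (8 → 9). Not NE.
(Middle, L): Agent 1 can switch to Down (8 → 9). Not NE.
(Middle, C): Agent 1 gets 6, best alternative 2; Agent 2 gets 4, best alternative 2. No profitable deviation — NE.
(Middle, R): Agent 1 can switch to Up (-2 → 6). Not NE.
(Down, L): Agent 2 can switch to C (-8 → 6). Not NE.
(Down, C): Agent 1 can switch to Middle (2 → 6). Not NE.
(Down, R): Agent 1 can switch to Up (-7 → 6). Not NE.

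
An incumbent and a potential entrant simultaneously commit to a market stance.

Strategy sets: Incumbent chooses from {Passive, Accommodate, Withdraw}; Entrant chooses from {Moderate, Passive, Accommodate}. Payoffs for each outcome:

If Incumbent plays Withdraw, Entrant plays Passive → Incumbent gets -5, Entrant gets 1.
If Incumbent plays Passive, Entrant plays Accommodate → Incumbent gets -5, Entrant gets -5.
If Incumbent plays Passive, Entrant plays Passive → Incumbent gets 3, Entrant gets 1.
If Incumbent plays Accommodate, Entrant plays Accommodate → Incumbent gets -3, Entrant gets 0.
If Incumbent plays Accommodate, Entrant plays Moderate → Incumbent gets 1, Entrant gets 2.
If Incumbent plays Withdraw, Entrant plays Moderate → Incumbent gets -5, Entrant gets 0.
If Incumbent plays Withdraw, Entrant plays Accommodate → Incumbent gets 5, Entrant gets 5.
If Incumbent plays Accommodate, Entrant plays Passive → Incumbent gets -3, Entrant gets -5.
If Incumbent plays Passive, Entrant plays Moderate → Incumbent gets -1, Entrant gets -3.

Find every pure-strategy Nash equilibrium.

The pure Nash equilibria are (Passive, Passive), (Accommodate, Moderate), (Withdraw, Accommodate).

(Passive, Moderate): Incumbent can switch to Accommodate (-1 → 1). Not NE.
(Passive, Passive): Incumbent gets 3, best alternative -3; Entrant gets 1, best alternative -3. No profitable deviation — NE.
(Passive, Accommodate): Incumbent can switch to Accommodate (-5 → -3). Not NE.
(Accommodate, Moderate): Incumbent gets 1, best alternative -1; Entrant gets 2, best alternative 0. No profitable deviation — NE.
(Accommodate, Passive): Incumbent can switch to Passive (-3 → 3). Not NE.
(Accommodate, Accommodate): Incumbent can switch to Withdraw (-3 → 5). Not NE.
(Withdraw, Moderate): Incumbent can switch to Passive (-5 → -1). Not NE.
(Withdraw, Passive): Incumbent can switch to Passive (-5 → 3). Not NE.
(Withdraw, Accommodate): Incumbent gets 5, best alternative -3; Entrant gets 5, best alternative 1. No profitable deviation — NE.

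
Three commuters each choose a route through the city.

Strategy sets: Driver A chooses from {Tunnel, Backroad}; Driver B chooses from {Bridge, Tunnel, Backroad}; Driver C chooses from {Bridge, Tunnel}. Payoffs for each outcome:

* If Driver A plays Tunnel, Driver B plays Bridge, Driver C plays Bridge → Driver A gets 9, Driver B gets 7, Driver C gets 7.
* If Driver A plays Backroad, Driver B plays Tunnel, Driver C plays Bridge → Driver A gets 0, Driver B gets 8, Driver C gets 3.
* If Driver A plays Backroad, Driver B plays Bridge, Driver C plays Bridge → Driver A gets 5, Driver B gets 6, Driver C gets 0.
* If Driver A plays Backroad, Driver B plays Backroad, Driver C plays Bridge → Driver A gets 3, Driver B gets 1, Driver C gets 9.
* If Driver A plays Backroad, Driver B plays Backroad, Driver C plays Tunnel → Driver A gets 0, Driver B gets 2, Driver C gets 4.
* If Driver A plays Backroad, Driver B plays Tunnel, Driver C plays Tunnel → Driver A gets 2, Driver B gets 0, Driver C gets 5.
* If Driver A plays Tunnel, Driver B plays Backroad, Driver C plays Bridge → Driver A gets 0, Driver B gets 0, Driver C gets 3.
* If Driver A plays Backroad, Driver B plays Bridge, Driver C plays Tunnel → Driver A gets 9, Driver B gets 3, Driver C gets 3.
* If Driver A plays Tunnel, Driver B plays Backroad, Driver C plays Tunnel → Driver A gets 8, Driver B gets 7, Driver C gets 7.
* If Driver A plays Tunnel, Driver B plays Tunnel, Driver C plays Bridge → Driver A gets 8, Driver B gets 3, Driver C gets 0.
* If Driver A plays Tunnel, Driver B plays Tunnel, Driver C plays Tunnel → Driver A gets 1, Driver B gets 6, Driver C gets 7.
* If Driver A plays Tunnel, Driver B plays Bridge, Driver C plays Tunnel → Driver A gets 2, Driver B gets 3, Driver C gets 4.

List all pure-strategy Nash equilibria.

Driver A against (Bridge, Bridge): payoffs 9, 5 → best response Tunnel.
Driver A against (Bridge, Tunnel): payoffs 2, 9 → best response Backroad.
Driver A against (Tunnel, Bridge): payoffs 8, 0 → best response Tunnel.
Driver A against (Tunnel, Tunnel): payoffs 1, 2 → best response Backroad.
Driver A against (Backroad, Bridge): payoffs 0, 3 → best response Backroad.
Driver A against (Backroad, Tunnel): payoffs 8, 0 → best response Tunnel.
Driver B against (Tunnel, Bridge): payoffs 7, 3, 0 → best response Bridge.
Driver B against (Tunnel, Tunnel): payoffs 3, 6, 7 → best response Backroad.
Driver B against (Backroad, Bridge): payoffs 6, 8, 1 → best response Tunnel.
Driver B against (Backroad, Tunnel): payoffs 3, 0, 2 → best response Bridge.
Driver C against (Tunnel, Bridge): payoffs 7, 4 → best response Bridge.
Driver C against (Tunnel, Tunnel): payoffs 0, 7 → best response Tunnel.
Driver C against (Tunnel, Backroad): payoffs 3, 7 → best response Tunnel.
Driver C against (Backroad, Bridge): payoffs 0, 3 → best response Tunnel.
Driver C against (Backroad, Tunnel): payoffs 3, 5 → best response Tunnel.
Driver C against (Backroad, Backroad): payoffs 9, 4 → best response Bridge.
Mutual best responses: (Tunnel, Bridge, Bridge); (Tunnel, Backroad, Tunnel); (Backroad, Bridge, Tunnel).

Pure-strategy Nash equilibria: (Tunnel, Bridge, Bridge); (Tunnel, Backroad, Tunnel); (Backroad, Bridge, Tunnel)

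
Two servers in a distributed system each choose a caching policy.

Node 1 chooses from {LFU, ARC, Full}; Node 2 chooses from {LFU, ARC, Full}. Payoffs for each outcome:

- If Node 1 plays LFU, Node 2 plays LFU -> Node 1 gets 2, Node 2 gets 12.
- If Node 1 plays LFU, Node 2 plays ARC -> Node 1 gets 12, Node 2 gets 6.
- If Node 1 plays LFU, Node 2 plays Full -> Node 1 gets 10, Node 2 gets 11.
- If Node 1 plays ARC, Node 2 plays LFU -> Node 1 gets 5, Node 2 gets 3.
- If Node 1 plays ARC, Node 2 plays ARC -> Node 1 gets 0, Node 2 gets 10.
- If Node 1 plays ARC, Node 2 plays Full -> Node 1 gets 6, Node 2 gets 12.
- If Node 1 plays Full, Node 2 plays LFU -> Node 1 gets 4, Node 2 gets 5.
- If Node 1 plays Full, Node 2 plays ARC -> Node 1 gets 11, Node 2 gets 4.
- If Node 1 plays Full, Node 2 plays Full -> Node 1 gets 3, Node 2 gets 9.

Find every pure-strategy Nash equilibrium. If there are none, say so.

Node 1 against LFU: payoffs 2, 5, 4 → best response ARC.
Node 1 against ARC: payoffs 12, 0, 11 → best response LFU.
Node 1 against Full: payoffs 10, 6, 3 → best response LFU.
Node 2 against LFU: payoffs 12, 6, 11 → best response LFU.
Node 2 against ARC: payoffs 3, 10, 12 → best response Full.
Node 2 against Full: payoffs 5, 4, 9 → best response Full.
No profile is a mutual best response for all players.

none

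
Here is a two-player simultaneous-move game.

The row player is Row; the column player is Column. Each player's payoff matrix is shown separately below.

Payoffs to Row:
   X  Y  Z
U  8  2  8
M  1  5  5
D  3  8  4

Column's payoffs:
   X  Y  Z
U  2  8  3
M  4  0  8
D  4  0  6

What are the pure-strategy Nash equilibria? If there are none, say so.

Row against X: payoffs 8, 1, 3 → best response U.
Row against Y: payoffs 2, 5, 8 → best response D.
Row against Z: payoffs 8, 5, 4 → best response U.
Column against U: payoffs 2, 8, 3 → best response Y.
Column against M: payoffs 4, 0, 8 → best response Z.
Column against D: payoffs 4, 0, 6 → best response Z.
No profile is a mutual best response for all players.

No pure-strategy Nash equilibrium.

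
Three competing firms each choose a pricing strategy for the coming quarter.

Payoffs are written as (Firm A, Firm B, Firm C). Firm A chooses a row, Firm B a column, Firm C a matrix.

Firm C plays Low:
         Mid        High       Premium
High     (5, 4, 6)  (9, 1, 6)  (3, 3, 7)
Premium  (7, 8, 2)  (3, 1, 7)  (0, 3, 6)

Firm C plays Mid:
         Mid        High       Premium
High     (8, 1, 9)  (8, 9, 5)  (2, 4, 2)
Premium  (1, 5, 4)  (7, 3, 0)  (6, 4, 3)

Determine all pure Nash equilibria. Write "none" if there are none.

No pure-strategy Nash equilibrium.

(High, Mid, Low): Firm A can switch to Premium (5 → 7). Not NE.
(High, Mid, Mid): Firm B can switch to High (1 → 9). Not NE.
(High, High, Low): Firm B can switch to Mid (1 → 4). Not NE.
(High, High, Mid): Firm C can switch to Low (5 → 6). Not NE.
(High, Premium, Low): Firm B can switch to Mid (3 → 4). Not NE.
(High, Premium, Mid): Firm A can switch to Premium (2 → 6). Not NE.
(The remaining 6 profiles each have a profitable deviation by the same check.)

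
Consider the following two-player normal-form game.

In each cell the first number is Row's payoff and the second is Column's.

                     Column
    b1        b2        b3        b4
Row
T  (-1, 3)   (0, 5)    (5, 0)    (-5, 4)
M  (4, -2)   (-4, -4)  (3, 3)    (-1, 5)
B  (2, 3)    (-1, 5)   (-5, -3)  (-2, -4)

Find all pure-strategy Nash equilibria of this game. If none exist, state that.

Mark each player's best response to every combination of opponents' strategies; a profile where every player is best-responding is a pure Nash equilibrium.
Row against b1: payoffs -1, 4, 2 → best response M.
Row against b2: payoffs 0, -4, -1 → best response T.
Row against b3: payoffs 5, 3, -5 → best response T.
Row against b4: payoffs -5, -1, -2 → best response M.
Column against T: payoffs 3, 5, 0, 4 → best response b2.
Column against M: payoffs -2, -4, 3, 5 → best response b4.
Column against B: payoffs 3, 5, -3, -4 → best response b2.
Mutual best responses: (T, b2); (M, b4).

The pure Nash equilibria are (T, b2) and (M, b4).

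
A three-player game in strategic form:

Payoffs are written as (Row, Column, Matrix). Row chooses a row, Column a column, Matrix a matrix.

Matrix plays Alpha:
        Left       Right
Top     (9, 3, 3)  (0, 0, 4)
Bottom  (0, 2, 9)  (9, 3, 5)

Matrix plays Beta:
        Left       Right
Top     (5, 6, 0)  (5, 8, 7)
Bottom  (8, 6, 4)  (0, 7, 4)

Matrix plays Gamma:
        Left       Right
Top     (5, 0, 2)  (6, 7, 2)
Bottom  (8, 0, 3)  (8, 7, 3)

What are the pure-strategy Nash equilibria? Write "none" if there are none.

Pure-strategy Nash equilibria: (Top, Left, Alpha), (Top, Right, Beta), (Bottom, Right, Alpha)

Row against (Left, Alpha): payoffs 9, 0 → best response Top.
Row against (Left, Beta): payoffs 5, 8 → best response Bottom.
Row against (Left, Gamma): payoffs 5, 8 → best response Bottom.
Row against (Right, Alpha): payoffs 0, 9 → best response Bottom.
Row against (Right, Beta): payoffs 5, 0 → best response Top.
Row against (Right, Gamma): payoffs 6, 8 → best response Bottom.
Column against (Top, Alpha): payoffs 3, 0 → best response Left.
Column against (Top, Beta): payoffs 6, 8 → best response Right.
Column against (Top, Gamma): payoffs 0, 7 → best response Right.
Column against (Bottom, Alpha): payoffs 2, 3 → best response Right.
Column against (Bottom, Beta): payoffs 6, 7 → best response Right.
Column against (Bottom, Gamma): payoffs 0, 7 → best response Right.
Matrix against (Top, Left): payoffs 3, 0, 2 → best response Alpha.
Matrix against (Top, Right): payoffs 4, 7, 2 → best response Beta.
Matrix against (Bottom, Left): payoffs 9, 4, 3 → best response Alpha.
Matrix against (Bottom, Right): payoffs 5, 4, 3 → best response Alpha.
Mutual best responses: (Top, Left, Alpha); (Top, Right, Beta); (Bottom, Right, Alpha).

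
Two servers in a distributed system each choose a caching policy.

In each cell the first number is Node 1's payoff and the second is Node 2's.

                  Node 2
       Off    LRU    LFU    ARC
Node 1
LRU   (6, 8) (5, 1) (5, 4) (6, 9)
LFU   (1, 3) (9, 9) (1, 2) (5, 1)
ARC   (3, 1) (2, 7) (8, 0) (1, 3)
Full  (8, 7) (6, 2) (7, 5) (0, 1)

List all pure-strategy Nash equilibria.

(LRU, Off): Node 1 can switch to Full (6 → 8). Not NE.
(LRU, LRU): Node 1 can switch to LFU (5 → 9). Not NE.
(LRU, LFU): Node 1 can switch to ARC (5 → 8). Not NE.
(LRU, ARC): Node 1 gets 6, best alternative 5; Node 2 gets 9, best alternative 8. No profitable deviation — NE.
(LFU, Off): Node 1 can switch to LRU (1 → 6). Not NE.
(LFU, LRU): Node 1 gets 9, best alternative 6; Node 2 gets 9, best alternative 3. No profitable deviation — NE.
(LFU, LFU): Node 1 can switch to LRU (1 → 5). Not NE.
(LFU, ARC): Node 1 can switch to LRU (5 → 6). Not NE.
(ARC, Off): Node 1 can switch to LRU (3 → 6). Not NE.
(ARC, LRU): Node 1 can switch to LRU (2 → 5). Not NE.
(Full, Off): Node 1 gets 8, best alternative 6; Node 2 gets 7, best alternative 5. No profitable deviation — NE.
(The remaining 5 profiles each have a profitable deviation by the same check.)

(LRU, ARC), (LFU, LRU), (Full, Off)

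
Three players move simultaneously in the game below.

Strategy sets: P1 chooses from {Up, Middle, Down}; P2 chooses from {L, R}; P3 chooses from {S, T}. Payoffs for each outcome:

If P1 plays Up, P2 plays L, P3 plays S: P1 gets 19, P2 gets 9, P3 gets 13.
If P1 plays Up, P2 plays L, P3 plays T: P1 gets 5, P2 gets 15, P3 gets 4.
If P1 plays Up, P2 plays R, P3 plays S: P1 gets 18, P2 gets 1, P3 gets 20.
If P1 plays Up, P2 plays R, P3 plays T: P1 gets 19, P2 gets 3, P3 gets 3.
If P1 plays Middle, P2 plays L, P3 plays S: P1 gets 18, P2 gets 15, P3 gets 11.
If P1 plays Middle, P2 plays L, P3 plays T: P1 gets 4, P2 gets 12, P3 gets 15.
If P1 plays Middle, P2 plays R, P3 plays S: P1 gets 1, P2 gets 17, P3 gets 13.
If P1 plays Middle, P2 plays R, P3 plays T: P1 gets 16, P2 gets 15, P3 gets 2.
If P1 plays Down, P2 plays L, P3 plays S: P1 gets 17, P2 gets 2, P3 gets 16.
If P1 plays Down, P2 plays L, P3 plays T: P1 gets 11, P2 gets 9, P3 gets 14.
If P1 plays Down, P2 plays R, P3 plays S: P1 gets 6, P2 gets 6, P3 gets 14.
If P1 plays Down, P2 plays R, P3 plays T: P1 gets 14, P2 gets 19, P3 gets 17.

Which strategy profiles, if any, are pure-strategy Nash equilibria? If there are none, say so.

(Up, L, S): P1 gets 19, best alternative 18; P2 gets 9, best alternative 1; P3 gets 13, best alternative 4. No profitable deviation — NE.
(Up, L, T): P1 can switch to Down (5 → 11). Not NE.
(Up, R, S): P2 can switch to L (1 → 9). Not NE.
(Up, R, T): P2 can switch to L (3 → 15). Not NE.
(Middle, L, S): P1 can switch to Up (18 → 19). Not NE.
(Middle, L, T): P1 can switch to Up (4 → 5). Not NE.
(Middle, R, S): P1 can switch to Up (1 → 18). Not NE.
(The remaining 5 profiles each have a profitable deviation by the same check.)

(Up, L, S)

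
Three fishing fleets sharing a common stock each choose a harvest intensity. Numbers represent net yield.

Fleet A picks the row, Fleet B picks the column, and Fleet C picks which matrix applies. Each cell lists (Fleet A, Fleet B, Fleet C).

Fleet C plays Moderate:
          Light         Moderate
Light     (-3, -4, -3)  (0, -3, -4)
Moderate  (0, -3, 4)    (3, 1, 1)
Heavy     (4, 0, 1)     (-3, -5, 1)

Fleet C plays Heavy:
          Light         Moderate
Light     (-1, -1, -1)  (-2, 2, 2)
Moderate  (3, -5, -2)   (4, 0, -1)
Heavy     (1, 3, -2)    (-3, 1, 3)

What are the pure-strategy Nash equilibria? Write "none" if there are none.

The pure Nash equilibria are (Moderate, Moderate, Moderate); (Heavy, Light, Moderate).

Check each profile: it is a Nash equilibrium iff no player can strictly gain by switching unilaterally.
(Light, Light, Moderate): Fleet A can switch to Moderate (-3 → 0). Not NE.
(Light, Light, Heavy): Fleet A can switch to Moderate (-1 → 3). Not NE.
(Light, Moderate, Moderate): Fleet A can switch to Moderate (0 → 3). Not NE.
(Light, Moderate, Heavy): Fleet A can switch to Moderate (-2 → 4). Not NE.
(Moderate, Light, Moderate): Fleet A can switch to Heavy (0 → 4). Not NE.
(Moderate, Light, Heavy): Fleet B can switch to Moderate (-5 → 0). Not NE.
(Moderate, Moderate, Moderate): Fleet A gets 3, best alternative 0; Fleet B gets 1, best alternative -3; Fleet C gets 1, best alternative -1. No profitable deviation — NE.
(Moderate, Moderate, Heavy): Fleet C can switch to Moderate (-1 → 1). Not NE.
(Heavy, Light, Moderate): Fleet A gets 4, best alternative 0; Fleet B gets 0, best alternative -5; Fleet C gets 1, best alternative -2. No profitable deviation — NE.
(Heavy, Light, Heavy): Fleet A can switch to Moderate (1 → 3). Not NE.
(Heavy, Moderate, Moderate): Fleet A can switch to Light (-3 → 0). Not NE.
(Heavy, Moderate, Heavy): Fleet A can switch to Light (-3 → -2). Not NE.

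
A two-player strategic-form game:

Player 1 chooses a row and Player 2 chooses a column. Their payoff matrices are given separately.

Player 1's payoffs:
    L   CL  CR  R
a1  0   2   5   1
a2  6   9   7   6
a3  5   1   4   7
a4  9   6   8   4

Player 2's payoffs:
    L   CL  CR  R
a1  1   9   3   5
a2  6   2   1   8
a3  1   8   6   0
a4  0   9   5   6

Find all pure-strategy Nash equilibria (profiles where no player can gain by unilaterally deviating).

Player 1 against L: payoffs 0, 6, 5, 9 → best response a4.
Player 1 against CL: payoffs 2, 9, 1, 6 → best response a2.
Player 1 against CR: payoffs 5, 7, 4, 8 → best response a4.
Player 1 against R: payoffs 1, 6, 7, 4 → best response a3.
Player 2 against a1: payoffs 1, 9, 3, 5 → best response CL.
Player 2 against a2: payoffs 6, 2, 1, 8 → best response R.
Player 2 against a3: payoffs 1, 8, 6, 0 → best response CL.
Player 2 against a4: payoffs 0, 9, 5, 6 → best response CL.
No profile is a mutual best response for all players.

There is no pure-strategy Nash equilibrium.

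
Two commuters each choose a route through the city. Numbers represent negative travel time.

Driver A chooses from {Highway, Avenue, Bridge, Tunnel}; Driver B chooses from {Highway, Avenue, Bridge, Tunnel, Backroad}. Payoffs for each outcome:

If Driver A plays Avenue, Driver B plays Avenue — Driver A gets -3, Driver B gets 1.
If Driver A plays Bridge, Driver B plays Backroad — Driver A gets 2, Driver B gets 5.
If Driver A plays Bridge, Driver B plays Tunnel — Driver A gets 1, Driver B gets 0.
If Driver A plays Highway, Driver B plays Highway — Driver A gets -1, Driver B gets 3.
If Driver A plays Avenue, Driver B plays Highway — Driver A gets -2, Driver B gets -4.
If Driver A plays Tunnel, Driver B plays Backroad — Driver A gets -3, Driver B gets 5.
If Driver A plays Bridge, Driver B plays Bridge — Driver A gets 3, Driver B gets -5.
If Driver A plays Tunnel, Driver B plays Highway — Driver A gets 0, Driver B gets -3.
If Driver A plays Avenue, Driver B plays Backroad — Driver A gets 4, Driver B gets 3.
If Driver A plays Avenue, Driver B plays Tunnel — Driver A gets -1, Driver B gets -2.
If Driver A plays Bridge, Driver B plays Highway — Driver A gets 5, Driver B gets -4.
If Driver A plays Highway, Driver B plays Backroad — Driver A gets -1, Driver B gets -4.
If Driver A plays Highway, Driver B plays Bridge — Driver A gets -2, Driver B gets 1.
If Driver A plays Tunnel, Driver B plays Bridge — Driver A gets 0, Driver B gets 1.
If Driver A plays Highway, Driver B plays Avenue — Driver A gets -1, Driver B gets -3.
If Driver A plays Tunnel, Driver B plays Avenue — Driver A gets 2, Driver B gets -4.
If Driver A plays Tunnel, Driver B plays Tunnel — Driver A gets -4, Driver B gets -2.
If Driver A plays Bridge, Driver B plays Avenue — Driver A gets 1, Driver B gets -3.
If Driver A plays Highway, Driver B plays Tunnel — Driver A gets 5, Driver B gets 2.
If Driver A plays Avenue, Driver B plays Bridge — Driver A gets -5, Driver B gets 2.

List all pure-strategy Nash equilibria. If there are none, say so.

(Avenue, Backroad)

Driver A against Highway: payoffs -1, -2, 5, 0 → best response Bridge.
Driver A against Avenue: payoffs -1, -3, 1, 2 → best response Tunnel.
Driver A against Bridge: payoffs -2, -5, 3, 0 → best response Bridge.
Driver A against Tunnel: payoffs 5, -1, 1, -4 → best response Highway.
Driver A against Backroad: payoffs -1, 4, 2, -3 → best response Avenue.
Driver B against Highway: payoffs 3, -3, 1, 2, -4 → best response Highway.
Driver B against Avenue: payoffs -4, 1, 2, -2, 3 → best response Backroad.
Driver B against Bridge: payoffs -4, -3, -5, 0, 5 → best response Backroad.
Driver B against Tunnel: payoffs -3, -4, 1, -2, 5 → best response Backroad.
Mutual best responses: (Avenue, Backroad).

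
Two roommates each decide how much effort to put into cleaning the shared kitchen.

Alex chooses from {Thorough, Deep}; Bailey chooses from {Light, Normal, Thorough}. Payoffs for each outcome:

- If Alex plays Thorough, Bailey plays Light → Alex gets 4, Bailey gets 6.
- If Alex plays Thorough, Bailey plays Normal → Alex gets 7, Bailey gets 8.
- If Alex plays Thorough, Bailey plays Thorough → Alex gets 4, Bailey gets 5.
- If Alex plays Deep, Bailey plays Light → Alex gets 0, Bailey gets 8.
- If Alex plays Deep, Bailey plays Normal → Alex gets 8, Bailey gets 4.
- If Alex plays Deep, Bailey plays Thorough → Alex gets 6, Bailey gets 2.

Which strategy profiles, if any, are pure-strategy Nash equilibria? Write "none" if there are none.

none

For each strategy profile, look for a profitable unilateral deviation.
(Thorough, Light): Bailey can switch to Normal (6 → 8). Not NE.
(Thorough, Normal): Alex can switch to Deep (7 → 8). Not NE.
(Thorough, Thorough): Alex can switch to Deep (4 → 6). Not NE.
(Deep, Light): Alex can switch to Thorough (0 → 4). Not NE.
(Deep, Normal): Bailey can switch to Light (4 → 8). Not NE.
(Deep, Thorough): Bailey can switch to Light (2 → 8). Not NE.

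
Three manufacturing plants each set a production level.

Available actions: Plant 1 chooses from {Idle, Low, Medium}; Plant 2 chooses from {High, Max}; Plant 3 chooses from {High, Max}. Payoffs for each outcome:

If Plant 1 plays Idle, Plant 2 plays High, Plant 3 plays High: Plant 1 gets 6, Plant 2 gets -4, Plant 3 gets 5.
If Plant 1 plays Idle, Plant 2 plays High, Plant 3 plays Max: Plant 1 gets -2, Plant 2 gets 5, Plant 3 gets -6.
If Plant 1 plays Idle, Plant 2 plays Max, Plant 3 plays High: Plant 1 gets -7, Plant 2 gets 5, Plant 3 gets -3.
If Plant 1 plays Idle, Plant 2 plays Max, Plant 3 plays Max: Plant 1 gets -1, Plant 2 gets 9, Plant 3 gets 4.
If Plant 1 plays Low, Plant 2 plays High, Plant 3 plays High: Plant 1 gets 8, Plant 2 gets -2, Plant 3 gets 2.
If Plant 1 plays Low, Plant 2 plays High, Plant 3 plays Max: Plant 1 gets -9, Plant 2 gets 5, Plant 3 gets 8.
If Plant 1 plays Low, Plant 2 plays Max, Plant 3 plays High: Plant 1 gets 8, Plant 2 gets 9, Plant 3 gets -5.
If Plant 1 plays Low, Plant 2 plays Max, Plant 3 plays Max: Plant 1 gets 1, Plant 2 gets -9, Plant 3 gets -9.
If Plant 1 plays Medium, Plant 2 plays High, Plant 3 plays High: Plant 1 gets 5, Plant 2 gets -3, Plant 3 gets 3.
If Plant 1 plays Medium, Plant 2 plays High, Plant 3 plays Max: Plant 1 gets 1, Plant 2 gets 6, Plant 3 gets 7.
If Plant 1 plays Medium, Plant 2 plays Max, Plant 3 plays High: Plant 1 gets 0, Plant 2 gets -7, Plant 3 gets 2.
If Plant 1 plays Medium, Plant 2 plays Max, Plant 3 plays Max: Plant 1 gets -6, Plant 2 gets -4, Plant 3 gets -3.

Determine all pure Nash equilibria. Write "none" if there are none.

(Idle, High, High): Plant 1 can switch to Low (6 → 8). Not NE.
(Idle, High, Max): Plant 1 can switch to Medium (-2 → 1). Not NE.
(Idle, Max, High): Plant 1 can switch to Low (-7 → 8). Not NE.
(Idle, Max, Max): Plant 1 can switch to Low (-1 → 1). Not NE.
(Low, High, High): Plant 2 can switch to Max (-2 → 9). Not NE.
(Low, High, Max): Plant 1 can switch to Idle (-9 → -2). Not NE.
(Low, Max, High): Plant 1 gets 8, best alternative 0; Plant 2 gets 9, best alternative -2; Plant 3 gets -5, best alternative -9. No profitable deviation — NE.
(Low, Max, Max): Plant 2 can switch to High (-9 → 5). Not NE.
(Medium, High, High): Plant 1 can switch to Idle (5 → 6). Not NE.
(Medium, High, Max): Plant 1 gets 1, best alternative -2; Plant 2 gets 6, best alternative -4; Plant 3 gets 7, best alternative 3. No profitable deviation — NE.
(Medium, Max, High): Plant 1 can switch to Low (0 → 8). Not NE.
(Medium, Max, Max): Plant 1 can switch to Idle (-6 → -1). Not NE.

(Low, Max, High) and (Medium, High, Max)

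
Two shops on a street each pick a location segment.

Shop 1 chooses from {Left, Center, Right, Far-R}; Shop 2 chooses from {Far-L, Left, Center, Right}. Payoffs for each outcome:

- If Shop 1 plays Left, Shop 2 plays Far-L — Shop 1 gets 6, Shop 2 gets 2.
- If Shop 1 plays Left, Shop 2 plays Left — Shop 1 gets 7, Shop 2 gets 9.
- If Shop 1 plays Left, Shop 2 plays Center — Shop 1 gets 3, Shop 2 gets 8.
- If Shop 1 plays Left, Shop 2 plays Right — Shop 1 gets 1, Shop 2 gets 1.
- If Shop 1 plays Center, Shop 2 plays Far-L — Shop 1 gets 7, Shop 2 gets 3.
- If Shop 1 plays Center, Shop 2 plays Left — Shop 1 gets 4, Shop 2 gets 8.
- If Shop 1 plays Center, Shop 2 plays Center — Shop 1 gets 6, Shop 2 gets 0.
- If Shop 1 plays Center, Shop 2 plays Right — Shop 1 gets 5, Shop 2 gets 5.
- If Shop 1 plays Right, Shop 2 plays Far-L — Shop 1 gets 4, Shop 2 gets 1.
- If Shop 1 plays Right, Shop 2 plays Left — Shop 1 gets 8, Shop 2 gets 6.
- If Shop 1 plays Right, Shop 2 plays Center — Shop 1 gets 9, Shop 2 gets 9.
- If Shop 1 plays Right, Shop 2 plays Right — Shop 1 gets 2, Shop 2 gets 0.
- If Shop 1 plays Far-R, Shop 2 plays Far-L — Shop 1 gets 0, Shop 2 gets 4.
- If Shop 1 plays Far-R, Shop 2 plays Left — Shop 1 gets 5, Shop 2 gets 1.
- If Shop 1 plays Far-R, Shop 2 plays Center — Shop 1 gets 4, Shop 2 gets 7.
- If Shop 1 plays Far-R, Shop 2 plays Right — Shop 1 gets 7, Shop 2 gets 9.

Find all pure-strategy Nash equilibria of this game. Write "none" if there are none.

Pure-strategy Nash equilibria: (Right, Center); (Far-R, Right)

Shop 1 against Far-L: payoffs 6, 7, 4, 0 → best response Center.
Shop 1 against Left: payoffs 7, 4, 8, 5 → best response Right.
Shop 1 against Center: payoffs 3, 6, 9, 4 → best response Right.
Shop 1 against Right: payoffs 1, 5, 2, 7 → best response Far-R.
Shop 2 against Left: payoffs 2, 9, 8, 1 → best response Left.
Shop 2 against Center: payoffs 3, 8, 0, 5 → best response Left.
Shop 2 against Right: payoffs 1, 6, 9, 0 → best response Center.
Shop 2 against Far-R: payoffs 4, 1, 7, 9 → best response Right.
Mutual best responses: (Right, Center); (Far-R, Right).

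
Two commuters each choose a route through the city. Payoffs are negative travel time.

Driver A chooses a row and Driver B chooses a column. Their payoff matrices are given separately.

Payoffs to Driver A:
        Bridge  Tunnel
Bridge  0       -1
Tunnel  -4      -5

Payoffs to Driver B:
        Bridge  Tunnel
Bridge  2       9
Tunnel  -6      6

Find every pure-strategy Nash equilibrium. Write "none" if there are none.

(Bridge, Tunnel)

Driver A against Bridge: payoffs 0, -4 → best response Bridge.
Driver A against Tunnel: payoffs -1, -5 → best response Bridge.
Driver B against Bridge: payoffs 2, 9 → best response Tunnel.
Driver B against Tunnel: payoffs -6, 6 → best response Tunnel.
Mutual best responses: (Bridge, Tunnel).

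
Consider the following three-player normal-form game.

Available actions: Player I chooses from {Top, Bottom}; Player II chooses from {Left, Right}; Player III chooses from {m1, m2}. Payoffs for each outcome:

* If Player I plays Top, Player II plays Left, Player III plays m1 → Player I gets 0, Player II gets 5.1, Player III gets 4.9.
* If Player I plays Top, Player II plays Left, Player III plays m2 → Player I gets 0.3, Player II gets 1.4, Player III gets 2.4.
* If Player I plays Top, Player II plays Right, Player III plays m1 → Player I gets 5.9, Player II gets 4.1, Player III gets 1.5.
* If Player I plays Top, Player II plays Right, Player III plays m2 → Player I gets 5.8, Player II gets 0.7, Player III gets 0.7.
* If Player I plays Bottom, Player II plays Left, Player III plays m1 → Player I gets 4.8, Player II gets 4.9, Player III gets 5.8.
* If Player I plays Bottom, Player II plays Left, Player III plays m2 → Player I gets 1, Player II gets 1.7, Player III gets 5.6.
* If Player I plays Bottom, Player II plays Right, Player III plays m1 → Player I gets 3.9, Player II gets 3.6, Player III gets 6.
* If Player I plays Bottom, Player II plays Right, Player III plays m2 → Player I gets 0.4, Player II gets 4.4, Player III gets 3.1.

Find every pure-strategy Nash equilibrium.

Pure NE: (Bottom, Left, m1)

For each player, find the best response to each opponent profile; mutual best responses are the pure NE.
Player I against (Left, m1): payoffs 0, 4.8 → best response Bottom.
Player I against (Left, m2): payoffs 0.3, 1 → best response Bottom.
Player I against (Right, m1): payoffs 5.9, 3.9 → best response Top.
Player I against (Right, m2): payoffs 5.8, 0.4 → best response Top.
Player II against (Top, m1): payoffs 5.1, 4.1 → best response Left.
Player II against (Top, m2): payoffs 1.4, 0.7 → best response Left.
Player II against (Bottom, m1): payoffs 4.9, 3.6 → best response Left.
Player II against (Bottom, m2): payoffs 1.7, 4.4 → best response Right.
Player III against (Top, Left): payoffs 4.9, 2.4 → best response m1.
Player III against (Top, Right): payoffs 1.5, 0.7 → best response m1.
Player III against (Bottom, Left): payoffs 5.8, 5.6 → best response m1.
Player III against (Bottom, Right): payoffs 6, 3.1 → best response m1.
Mutual best responses: (Bottom, Left, m1).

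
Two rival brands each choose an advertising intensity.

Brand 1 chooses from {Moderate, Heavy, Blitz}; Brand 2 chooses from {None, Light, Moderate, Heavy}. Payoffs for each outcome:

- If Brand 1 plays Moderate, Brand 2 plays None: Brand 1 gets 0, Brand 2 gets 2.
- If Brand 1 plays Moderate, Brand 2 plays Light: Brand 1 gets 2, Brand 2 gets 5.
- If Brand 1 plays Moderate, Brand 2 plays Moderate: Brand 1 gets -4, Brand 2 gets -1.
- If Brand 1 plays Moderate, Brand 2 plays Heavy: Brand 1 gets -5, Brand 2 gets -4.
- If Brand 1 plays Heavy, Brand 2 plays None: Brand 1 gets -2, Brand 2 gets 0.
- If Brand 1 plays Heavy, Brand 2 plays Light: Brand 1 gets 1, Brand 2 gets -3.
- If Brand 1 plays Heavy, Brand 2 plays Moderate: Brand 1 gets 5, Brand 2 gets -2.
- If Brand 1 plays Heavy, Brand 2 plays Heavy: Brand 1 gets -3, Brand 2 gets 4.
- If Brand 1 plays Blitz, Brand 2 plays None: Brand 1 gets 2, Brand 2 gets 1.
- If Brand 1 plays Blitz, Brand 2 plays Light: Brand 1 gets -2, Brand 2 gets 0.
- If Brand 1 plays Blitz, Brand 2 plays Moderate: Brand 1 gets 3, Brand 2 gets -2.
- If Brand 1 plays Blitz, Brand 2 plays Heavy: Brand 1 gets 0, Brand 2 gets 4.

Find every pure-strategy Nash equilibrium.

Brand 1 against None: payoffs 0, -2, 2 → best response Blitz.
Brand 1 against Light: payoffs 2, 1, -2 → best response Moderate.
Brand 1 against Moderate: payoffs -4, 5, 3 → best response Heavy.
Brand 1 against Heavy: payoffs -5, -3, 0 → best response Blitz.
Brand 2 against Moderate: payoffs 2, 5, -1, -4 → best response Light.
Brand 2 against Heavy: payoffs 0, -3, -2, 4 → best response Heavy.
Brand 2 against Blitz: payoffs 1, 0, -2, 4 → best response Heavy.
Mutual best responses: (Moderate, Light); (Blitz, Heavy).

The pure Nash equilibria are (Moderate, Light) and (Blitz, Heavy).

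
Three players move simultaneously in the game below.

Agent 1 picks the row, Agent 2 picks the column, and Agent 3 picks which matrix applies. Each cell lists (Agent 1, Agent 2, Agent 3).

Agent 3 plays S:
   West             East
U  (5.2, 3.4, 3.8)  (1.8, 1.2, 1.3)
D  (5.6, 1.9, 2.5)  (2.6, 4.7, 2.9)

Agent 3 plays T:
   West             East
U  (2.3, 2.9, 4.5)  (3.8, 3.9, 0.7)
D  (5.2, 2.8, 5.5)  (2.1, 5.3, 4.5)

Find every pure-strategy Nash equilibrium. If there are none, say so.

This game has no pure Nash equilibrium.

Agent 1 against (West, S): payoffs 5.2, 5.6 → best response D.
Agent 1 against (West, T): payoffs 2.3, 5.2 → best response D.
Agent 1 against (East, S): payoffs 1.8, 2.6 → best response D.
Agent 1 against (East, T): payoffs 3.8, 2.1 → best response U.
Agent 2 against (U, S): payoffs 3.4, 1.2 → best response West.
Agent 2 against (U, T): payoffs 2.9, 3.9 → best response East.
Agent 2 against (D, S): payoffs 1.9, 4.7 → best response East.
Agent 2 against (D, T): payoffs 2.8, 5.3 → best response East.
Agent 3 against (U, West): payoffs 3.8, 4.5 → best response T.
Agent 3 against (U, East): payoffs 1.3, 0.7 → best response S.
Agent 3 against (D, West): payoffs 2.5, 5.5 → best response T.
Agent 3 against (D, East): payoffs 2.9, 4.5 → best response T.
No profile is a mutual best response for all players.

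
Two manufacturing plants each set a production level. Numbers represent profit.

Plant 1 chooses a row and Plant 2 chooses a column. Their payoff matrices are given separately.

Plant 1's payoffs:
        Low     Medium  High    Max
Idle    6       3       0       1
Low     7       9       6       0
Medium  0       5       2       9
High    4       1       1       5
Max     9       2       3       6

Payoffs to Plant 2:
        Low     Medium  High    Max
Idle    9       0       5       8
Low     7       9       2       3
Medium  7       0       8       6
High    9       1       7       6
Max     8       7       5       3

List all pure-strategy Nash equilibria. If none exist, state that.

Plant 1 against Low: payoffs 6, 7, 0, 4, 9 → best response Max.
Plant 1 against Medium: payoffs 3, 9, 5, 1, 2 → best response Low.
Plant 1 against High: payoffs 0, 6, 2, 1, 3 → best response Low.
Plant 1 against Max: payoffs 1, 0, 9, 5, 6 → best response Medium.
Plant 2 against Idle: payoffs 9, 0, 5, 8 → best response Low.
Plant 2 against Low: payoffs 7, 9, 2, 3 → best response Medium.
Plant 2 against Medium: payoffs 7, 0, 8, 6 → best response High.
Plant 2 against High: payoffs 9, 1, 7, 6 → best response Low.
Plant 2 against Max: payoffs 8, 7, 5, 3 → best response Low.
Mutual best responses: (Low, Medium); (Max, Low).

The pure Nash equilibria are (Low, Medium), (Max, Low).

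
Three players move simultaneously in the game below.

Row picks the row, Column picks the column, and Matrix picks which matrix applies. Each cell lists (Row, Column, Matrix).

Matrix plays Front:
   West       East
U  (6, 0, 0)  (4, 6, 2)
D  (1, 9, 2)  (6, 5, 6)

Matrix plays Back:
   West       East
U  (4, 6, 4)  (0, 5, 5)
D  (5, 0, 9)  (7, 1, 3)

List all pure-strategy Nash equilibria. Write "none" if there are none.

For each player, find the best response to each opponent profile; mutual best responses are the pure NE.
Row against (West, Front): payoffs 6, 1 → best response U.
Row against (West, Back): payoffs 4, 5 → best response D.
Row against (East, Front): payoffs 4, 6 → best response D.
Row against (East, Back): payoffs 0, 7 → best response D.
Column against (U, Front): payoffs 0, 6 → best response East.
Column against (U, Back): payoffs 6, 5 → best response West.
Column against (D, Front): payoffs 9, 5 → best response West.
Column against (D, Back): payoffs 0, 1 → best response East.
Matrix against (U, West): payoffs 0, 4 → best response Back.
Matrix against (U, East): payoffs 2, 5 → best response Back.
Matrix against (D, West): payoffs 2, 9 → best response Back.
Matrix against (D, East): payoffs 6, 3 → best response Front.
No profile is a mutual best response for all players.

No pure-strategy Nash equilibrium.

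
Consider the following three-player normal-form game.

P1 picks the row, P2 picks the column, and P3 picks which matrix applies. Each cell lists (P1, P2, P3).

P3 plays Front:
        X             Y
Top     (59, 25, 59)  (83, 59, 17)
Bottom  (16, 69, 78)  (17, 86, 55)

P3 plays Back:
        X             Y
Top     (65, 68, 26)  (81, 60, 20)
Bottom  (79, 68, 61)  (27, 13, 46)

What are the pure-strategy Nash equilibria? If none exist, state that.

(Top, X, Front): P2 can switch to Y (25 → 59). Not NE.
(Top, X, Back): P1 can switch to Bottom (65 → 79). Not NE.
(Top, Y, Front): P3 can switch to Back (17 → 20). Not NE.
(Top, Y, Back): P2 can switch to X (60 → 68). Not NE.
(Bottom, X, Front): P1 can switch to Top (16 → 59). Not NE.
(Bottom, X, Back): P3 can switch to Front (61 → 78). Not NE.
(Bottom, Y, Front): P1 can switch to Top (17 → 83). Not NE.
(Bottom, Y, Back): P1 can switch to Top (27 → 81). Not NE.

none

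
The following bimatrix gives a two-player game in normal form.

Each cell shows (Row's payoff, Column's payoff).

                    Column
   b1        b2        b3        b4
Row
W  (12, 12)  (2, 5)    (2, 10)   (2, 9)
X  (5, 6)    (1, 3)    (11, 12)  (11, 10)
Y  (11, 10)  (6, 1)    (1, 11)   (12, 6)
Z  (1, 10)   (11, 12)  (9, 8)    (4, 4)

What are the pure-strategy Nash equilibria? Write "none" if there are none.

The pure Nash equilibria are (W, b1), (X, b3), (Z, b2).

For each strategy profile, look for a profitable unilateral deviation.
(W, b1): Row gets 12, best alternative 11; Column gets 12, best alternative 10. No profitable deviation — NE.
(W, b2): Row can switch to Y (2 → 6). Not NE.
(W, b3): Row can switch to X (2 → 11). Not NE.
(W, b4): Row can switch to X (2 → 11). Not NE.
(X, b1): Row can switch to W (5 → 12). Not NE.
(X, b2): Row can switch to W (1 → 2). Not NE.
(X, b3): Row gets 11, best alternative 9; Column gets 12, best alternative 10. No profitable deviation — NE.
(X, b4): Row can switch to Y (11 → 12). Not NE.
(Y, b1): Row can switch to W (11 → 12). Not NE.
(Y, b2): Row can switch to Z (6 → 11). Not NE.
(Y, b3): Row can switch to W (1 → 2). Not NE.
(Y, b4): Column can switch to b1 (6 → 10). Not NE.
(Z, b1): Row can switch to W (1 → 12). Not NE.
(Z, b2): Row gets 11, best alternative 6; Column gets 12, best alternative 10. No profitable deviation — NE.
(Z, b3): Row can switch to X (9 → 11). Not NE.
(The remaining 1 profile has a profitable deviation by the same check.)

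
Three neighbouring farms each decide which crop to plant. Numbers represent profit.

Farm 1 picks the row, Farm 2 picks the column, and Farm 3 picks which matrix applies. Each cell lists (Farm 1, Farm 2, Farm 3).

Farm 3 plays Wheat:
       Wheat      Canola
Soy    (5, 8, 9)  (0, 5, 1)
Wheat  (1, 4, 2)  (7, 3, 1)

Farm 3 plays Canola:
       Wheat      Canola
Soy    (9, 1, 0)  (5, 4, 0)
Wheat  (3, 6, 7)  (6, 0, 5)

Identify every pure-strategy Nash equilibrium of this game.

(Soy, Wheat, Wheat)

For each strategy profile, look for a profitable unilateral deviation.
(Soy, Wheat, Wheat): Farm 1 gets 5, best alternative 1; Farm 2 gets 8, best alternative 5; Farm 3 gets 9, best alternative 0. No profitable deviation — NE.
(Soy, Wheat, Canola): Farm 2 can switch to Canola (1 → 4). Not NE.
(Soy, Canola, Wheat): Farm 1 can switch to Wheat (0 → 7). Not NE.
(Soy, Canola, Canola): Farm 1 can switch to Wheat (5 → 6). Not NE.
(Wheat, Wheat, Wheat): Farm 1 can switch to Soy (1 → 5). Not NE.
(Wheat, Wheat, Canola): Farm 1 can switch to Soy (3 → 9). Not NE.
(Wheat, Canola, Wheat): Farm 2 can switch to Wheat (3 → 4). Not NE.
(Wheat, Canola, Canola): Farm 2 can switch to Wheat (0 → 6). Not NE.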